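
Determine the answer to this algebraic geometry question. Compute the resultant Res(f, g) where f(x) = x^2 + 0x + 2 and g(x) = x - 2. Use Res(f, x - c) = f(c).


For Res(f, x - c), we evaluate f at x = c.
f(2) = 2^2 + 0*2 + 2
= 4 + 0 + 2
= 4 + 2 = 6
Res(f, g) = 6

6


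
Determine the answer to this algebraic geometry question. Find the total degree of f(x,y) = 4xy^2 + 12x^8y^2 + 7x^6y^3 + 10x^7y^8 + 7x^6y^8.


Examine each term for its total degree (sum of exponents).
  Term '4xy^2' has total degree 1+2 = 3.
  Term '12x^8y^2' has total degree 8+2 = 10.
  Term '7x^6y^3' has total degree 6+3 = 9.
  Term '10x^7y^8' has total degree 7+8 = 15.
  Term '7x^6y^8' has total degree 6+8 = 14.
The maximum total degree among all terms is 15.

15


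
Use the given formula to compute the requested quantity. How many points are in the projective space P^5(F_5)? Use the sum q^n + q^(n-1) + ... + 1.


P^5(F_5) has (q^(n+1) - 1)/(q - 1) points.
= 5^5 + 5^4 + 5^3 + 5^2 + 5^1 + 5^0
= 3125 + 625 + 125 + 25 + 5 + 1
= 3906

3906


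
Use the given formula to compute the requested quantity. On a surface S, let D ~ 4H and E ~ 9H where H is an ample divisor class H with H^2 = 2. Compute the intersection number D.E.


Using bilinearity of the intersection pairing on a surface S:
(aH).(bH) = ab * (H.H)
We have H^2 = 2.
D.E = (4H).(9H) = 4*9*2
= 36*2
= 72

72


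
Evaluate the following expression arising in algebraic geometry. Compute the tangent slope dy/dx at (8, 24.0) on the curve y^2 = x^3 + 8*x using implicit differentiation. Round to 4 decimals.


Using implicit differentiation of y^2 = x^3 + 8*x:
2y * dy/dx = 3x^2 + 8
dy/dx = (3x^2 + 8)/(2y)
Numerator: 3*8^2 + 8 = 200
Denominator: 2*24.0 = 48.0
dy/dx = 200/48.0 = 4.1667

4.1667


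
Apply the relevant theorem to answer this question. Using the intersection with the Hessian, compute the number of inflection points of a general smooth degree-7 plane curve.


For a general smooth plane curve C of degree d, the inflection points are
the intersection of C with its Hessian curve, which has degree 3(d-2).
By Bezout, the total intersection number is d * 3(d-2) = 7 * 15 = 105.
For a general curve every flex is ordinary, so each contributes
multiplicity 1 to C·Hess(C), and the number of distinct inflection
points is 3d(d-2).
Inflection points = 3*7*(7-2) = 3*7*5 = 105

105


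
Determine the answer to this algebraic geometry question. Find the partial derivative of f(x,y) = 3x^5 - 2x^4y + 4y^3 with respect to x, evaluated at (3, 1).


df/dx = 5*3*x^4 + 4*(-2)*x^3*y
At (3,1): 5*3*3^4 + 4*(-2)*3^3*1
= 1215 - 216
= 999

999


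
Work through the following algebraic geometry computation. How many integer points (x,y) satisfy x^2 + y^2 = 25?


Systematically check integer values of x where x^2 <= 25.
For each valid x, check if 25 - x^2 is a perfect square.
x=0: 25 - 0 = 25, sqrt = 5 (valid)
x=3: 25 - 9 = 16, sqrt = 4 (valid)
x=4: 25 - 16 = 9, sqrt = 3 (valid)
x=5: 25 - 25 = 0, sqrt = 0 (valid)
Total integer solutions found: 12

12


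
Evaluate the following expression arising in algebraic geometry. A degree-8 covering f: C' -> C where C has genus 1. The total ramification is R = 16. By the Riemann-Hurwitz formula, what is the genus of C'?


Riemann-Hurwitz formula: 2g' - 2 = d(2g - 2) + R
Given: d = 8, g = 1, R = 16
2g' - 2 = 8*(2*1 - 2) + 16
2g' - 2 = 8*0 + 16
2g' - 2 = 0 + 16 = 16
2g' = 18
g' = 9

9


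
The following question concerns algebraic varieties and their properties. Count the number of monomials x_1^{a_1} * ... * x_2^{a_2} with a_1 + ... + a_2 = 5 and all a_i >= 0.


The number of degree-5 monomials in 2 variables is C(d+n-1, n-1).
= C(5+2-1, 2-1) = C(6, 1)
= 6

6


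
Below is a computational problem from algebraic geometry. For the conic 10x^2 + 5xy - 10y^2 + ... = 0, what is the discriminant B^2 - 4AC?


The discriminant of a conic Ax^2 + Bxy + Cy^2 + ... = 0 is B^2 - 4AC.
B^2 = 5^2 = 25
4AC = 4*10*(-10) = -400
Discriminant = 25 + 400 = 425

425


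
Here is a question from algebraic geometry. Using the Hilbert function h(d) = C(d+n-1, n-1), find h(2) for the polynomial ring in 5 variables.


The Hilbert function for the polynomial ring in 5 variables is:
h(d) = C(d+n-1, n-1)
h(2) = C(2+5-1, 5-1) = C(6, 4)
= 6! / (4! * 2!)
= 15

15


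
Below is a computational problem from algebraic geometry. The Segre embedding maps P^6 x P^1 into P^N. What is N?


The Segre embedding maps P^m x P^n into P^N via
all products of coordinates from each factor.
N = (m+1)(n+1) - 1
N = (6+1)(1+1) - 1
N = 7*2 - 1
N = 14 - 1 = 13

13


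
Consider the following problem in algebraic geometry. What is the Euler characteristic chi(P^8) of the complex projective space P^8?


The complex projective space P^8 has one cell in each even real dimension 0, 2, ..., 16.
The cohomology groups are H^{2k}(P^8) = Z for k = 0,...,8, and 0 otherwise.
Euler characteristic = sum of Betti numbers = 1 per even-dimensional cohomology group.
chi(P^8) = 8 + 1 = 9

9


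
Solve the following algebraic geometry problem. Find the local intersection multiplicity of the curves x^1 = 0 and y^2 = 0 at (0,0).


The intersection multiplicity of V(x^a) and V(y^b) at the origin is:
I(O; V(x^1), V(y^2)) = dim_k(k[x,y]/(x^1, y^2))
A basis for k[x,y]/(x^1, y^2) is the set of monomials x^i * y^j
where 0 <= i < 1 and 0 <= j < 2.
The number of such monomials is 1 * 2 = 2

2


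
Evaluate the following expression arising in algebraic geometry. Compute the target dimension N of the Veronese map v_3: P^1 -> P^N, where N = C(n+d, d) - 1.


The Veronese embedding v_d: P^n -> P^N maps each point to all
degree-d monomials in n+1 homogeneous coordinates.
N = C(n+d, d) - 1
N = C(1+3, 3) - 1
N = C(4, 3) - 1
C(4, 3) = 4
N = 4 - 1 = 3

3


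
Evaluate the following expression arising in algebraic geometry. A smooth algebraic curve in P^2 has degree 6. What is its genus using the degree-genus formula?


Using the genus formula for smooth plane curves:
g = (d-1)(d-2)/2
g = (6-1)(6-2)/2
g = 5*4/2
g = 20/2 = 10

10


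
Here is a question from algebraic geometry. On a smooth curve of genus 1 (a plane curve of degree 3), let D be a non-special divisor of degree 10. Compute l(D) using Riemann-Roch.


First, compute the genus of a smooth plane curve of degree 3:
g = (d-1)(d-2)/2 = (3-1)(3-2)/2 = 1
For a non-special divisor D (i.e., h^1(D) = 0), Riemann-Roch gives:
l(D) = deg(D) - g + 1
Since deg(D) = 10 >= 2g - 1 = 1, D is non-special.
l(D) = 10 - 1 + 1 = 10

10


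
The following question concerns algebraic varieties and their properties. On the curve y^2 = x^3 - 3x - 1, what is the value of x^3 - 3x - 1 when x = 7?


Compute x^3 - 3x - 1 at x = 7:
x^3 = 7^3 = 343
(-3)*x = (-3)*7 = -21
Sum: 343 - 21 - 1 = 321

321


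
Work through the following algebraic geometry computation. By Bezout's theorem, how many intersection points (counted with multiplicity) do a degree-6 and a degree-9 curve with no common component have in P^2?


Bezout's theorem states the intersection count equals the product of degrees.
Intersection count = 6 * 9 = 54

54


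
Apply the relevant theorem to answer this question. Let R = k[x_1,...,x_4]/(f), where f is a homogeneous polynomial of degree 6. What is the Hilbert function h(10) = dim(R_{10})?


For R = k[x_1,...,x_n]/(f) with f homogeneous of degree e:
The Hilbert series is (1 - t^e)/(1 - t)^n.
So h(d) = C(d+n-1, n-1) - C(d-e+n-1, n-1) for d >= e.
With n=4, e=6, d=10:
C(10+4-1, 4-1) = C(13, 3) = 286
C(10-6+4-1, 4-1) = C(7, 3) = 35
h(10) = 286 - 35 = 251

251


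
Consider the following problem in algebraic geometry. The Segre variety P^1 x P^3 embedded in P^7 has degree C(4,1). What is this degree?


The degree of the Segre variety P^1 x P^3 is C(m+n, m).
= C(4, 1)
= 4

4


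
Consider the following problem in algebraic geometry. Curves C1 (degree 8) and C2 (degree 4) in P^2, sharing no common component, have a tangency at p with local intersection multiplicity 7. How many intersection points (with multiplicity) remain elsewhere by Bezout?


By Bezout's theorem, the total intersection number is d1 * d2.
Total = 8 * 4 = 32
Intersection multiplicity at p = 7
Remaining intersections = 32 - 7 = 25

25


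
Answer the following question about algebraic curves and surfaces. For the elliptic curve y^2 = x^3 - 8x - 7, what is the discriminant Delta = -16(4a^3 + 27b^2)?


Compute each component:
4a^3 = 4*(-8)^3 = 4*(-512) = -2048
27b^2 = 27*(-7)^2 = 27*49 = 1323
4a^3 + 27b^2 = -2048 + 1323 = -725
Delta = -16*(-725) = 11600

11600


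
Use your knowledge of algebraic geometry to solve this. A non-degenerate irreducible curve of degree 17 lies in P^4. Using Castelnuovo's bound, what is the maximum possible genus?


Castelnuovo's bound: write d - 1 = m(r-1) + epsilon with 0 <= epsilon < r-1.
d - 1 = 17 - 1 = 16
r - 1 = 4 - 1 = 3
16 = 5*3 + 1, so m = 5, epsilon = 1
pi(d, r) = m(m-1)(r-1)/2 + m*epsilon
= 5*4*3/2 + 5*1
= 60/2 + 5
= 30 + 5 = 35

35


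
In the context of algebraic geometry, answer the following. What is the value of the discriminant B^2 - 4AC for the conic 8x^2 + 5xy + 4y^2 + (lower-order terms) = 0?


The discriminant of a conic Ax^2 + Bxy + Cy^2 + ... = 0 is B^2 - 4AC.
B^2 = 5^2 = 25
4AC = 4*8*4 = 128
Discriminant = 25 - 128 = -103

-103


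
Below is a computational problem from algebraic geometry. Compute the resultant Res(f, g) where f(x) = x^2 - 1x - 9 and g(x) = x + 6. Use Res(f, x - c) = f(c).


For Res(f, x - c), we evaluate f at x = c.
f(-6) = (-6)^2 - 1*(-6) - 9
= 36 + 6 - 9
= 42 - 9 = 33
Res(f, g) = 33

33


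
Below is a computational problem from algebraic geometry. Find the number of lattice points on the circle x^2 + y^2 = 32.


Systematically check integer values of x where x^2 <= 32.
For each valid x, check if 32 - x^2 is a perfect square.
x=4: 32 - 16 = 16, sqrt = 4 (valid)
Total integer solutions found: 4

4


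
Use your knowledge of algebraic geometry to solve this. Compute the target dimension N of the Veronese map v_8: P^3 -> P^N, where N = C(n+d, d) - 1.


The Veronese embedding v_d: P^n -> P^N maps each point to all
degree-d monomials in n+1 homogeneous coordinates.
N = C(n+d, d) - 1
N = C(3+8, 8) - 1
N = C(11, 8) - 1
C(11, 8) = 165
N = 165 - 1 = 164

164


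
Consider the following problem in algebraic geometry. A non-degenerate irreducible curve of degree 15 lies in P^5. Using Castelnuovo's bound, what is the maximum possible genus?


Castelnuovo's bound: write d - 1 = m(r-1) + epsilon with 0 <= epsilon < r-1.
d - 1 = 15 - 1 = 14
r - 1 = 5 - 1 = 4
14 = 3*4 + 2, so m = 3, epsilon = 2
pi(d, r) = m(m-1)(r-1)/2 + m*epsilon
= 3*2*4/2 + 3*2
= 24/2 + 6
= 12 + 6 = 18

18


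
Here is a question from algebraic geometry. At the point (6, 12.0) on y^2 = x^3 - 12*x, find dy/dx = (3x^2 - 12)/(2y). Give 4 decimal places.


Using implicit differentiation of y^2 = x^3 - 12*x:
2y * dy/dx = 3x^2 - 12
dy/dx = (3x^2 - 12)/(2y)
Numerator: 3*6^2 - 12 = 96
Denominator: 2*12.0 = 24.0
dy/dx = 96/24.0 = 4.0000

4.0000


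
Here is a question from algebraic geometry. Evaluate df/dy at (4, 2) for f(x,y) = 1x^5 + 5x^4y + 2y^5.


df/dy = 5*x^4 + 5*2*y^4
At (4,2): 5*4^4 + 5*2*2^4
= 1280 + 160
= 1440

1440


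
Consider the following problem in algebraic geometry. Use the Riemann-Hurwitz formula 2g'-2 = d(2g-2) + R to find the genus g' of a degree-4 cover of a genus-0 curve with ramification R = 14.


Riemann-Hurwitz formula: 2g' - 2 = d(2g - 2) + R
Given: d = 4, g = 0, R = 14
2g' - 2 = 4*(2*0 - 2) + 14
2g' - 2 = 4*(-2) + 14
2g' - 2 = -8 + 14 = 6
2g' = 8
g' = 4

4


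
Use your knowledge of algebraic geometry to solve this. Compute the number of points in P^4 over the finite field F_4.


P^4(F_4) has (q^(n+1) - 1)/(q - 1) points.
= 4^4 + 4^3 + 4^2 + 4^1 + 4^0
= 256 + 64 + 16 + 4 + 1
= 341

341


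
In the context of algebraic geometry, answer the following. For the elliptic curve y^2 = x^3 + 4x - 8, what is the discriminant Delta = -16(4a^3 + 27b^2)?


Compute each component:
4a^3 = 4*4^3 = 4*64 = 256
27b^2 = 27*(-8)^2 = 27*64 = 1728
4a^3 + 27b^2 = 256 + 1728 = 1984
Delta = -16*1984 = -31744

-31744


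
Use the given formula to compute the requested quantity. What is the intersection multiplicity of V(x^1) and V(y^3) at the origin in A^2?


The intersection multiplicity of V(x^a) and V(y^b) at the origin is:
I(O; V(x^1), V(y^3)) = dim_k(k[x,y]/(x^1, y^3))
A basis for k[x,y]/(x^1, y^3) is the set of monomials x^i * y^j
where 0 <= i < 1 and 0 <= j < 3.
The number of such monomials is 1 * 3 = 3

3


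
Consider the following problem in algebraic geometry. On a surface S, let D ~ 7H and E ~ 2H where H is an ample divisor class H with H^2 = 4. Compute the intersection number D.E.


Using bilinearity of the intersection pairing on a surface S:
(aH).(bH) = ab * (H.H)
We have H^2 = 4.
D.E = (7H).(2H) = 7*2*4
= 14*4
= 56

56


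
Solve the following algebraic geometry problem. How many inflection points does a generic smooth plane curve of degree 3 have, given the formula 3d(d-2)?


For a general smooth plane curve C of degree d, the inflection points are
the intersection of C with its Hessian curve, which has degree 3(d-2).
By Bezout, the total intersection number is d * 3(d-2) = 3 * 3 = 9.
For a general curve every flex is ordinary, so each contributes
multiplicity 1 to C·Hess(C), and the number of distinct inflection
points is 3d(d-2).
Inflection points = 3*3*(3-2) = 3*3*1 = 9

9


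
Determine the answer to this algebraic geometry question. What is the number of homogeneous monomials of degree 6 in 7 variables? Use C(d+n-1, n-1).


The number of degree-6 monomials in 7 variables is C(d+n-1, n-1).
= C(6+7-1, 7-1) = C(12, 6)
= 924

924


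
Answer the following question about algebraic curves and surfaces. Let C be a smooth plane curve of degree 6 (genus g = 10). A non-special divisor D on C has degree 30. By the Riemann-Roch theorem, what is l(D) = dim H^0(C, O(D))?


First, compute the genus of a smooth plane curve of degree 6:
g = (d-1)(d-2)/2 = (6-1)(6-2)/2 = 10
For a non-special divisor D (i.e., h^1(D) = 0), Riemann-Roch gives:
l(D) = deg(D) - g + 1
Since deg(D) = 30 >= 2g - 1 = 19, D is non-special.
l(D) = 30 - 10 + 1 = 21

21


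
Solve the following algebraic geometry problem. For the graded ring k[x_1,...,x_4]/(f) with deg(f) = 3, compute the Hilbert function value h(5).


For R = k[x_1,...,x_n]/(f) with f homogeneous of degree e:
The Hilbert series is (1 - t^e)/(1 - t)^n.
So h(d) = C(d+n-1, n-1) - C(d-e+n-1, n-1) for d >= e.
With n=4, e=3, d=5:
C(5+4-1, 4-1) = C(8, 3) = 56
C(5-3+4-1, 4-1) = C(5, 3) = 10
h(5) = 56 - 10 = 46

46


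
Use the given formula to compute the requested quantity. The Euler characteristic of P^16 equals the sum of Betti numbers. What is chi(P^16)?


The complex projective space P^16 has one cell in each even real dimension 0, 2, ..., 32.
The cohomology groups are H^{2k}(P^16) = Z for k = 0,...,16, and 0 otherwise.
Euler characteristic = sum of Betti numbers = 1 per even-dimensional cohomology group.
chi(P^16) = 16 + 1 = 17

17


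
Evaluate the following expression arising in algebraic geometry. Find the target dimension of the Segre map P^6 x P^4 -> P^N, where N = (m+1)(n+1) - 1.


The Segre embedding maps P^m x P^n into P^N via
all products of coordinates from each factor.
N = (m+1)(n+1) - 1
N = (6+1)(4+1) - 1
N = 7*5 - 1
N = 35 - 1 = 34

34


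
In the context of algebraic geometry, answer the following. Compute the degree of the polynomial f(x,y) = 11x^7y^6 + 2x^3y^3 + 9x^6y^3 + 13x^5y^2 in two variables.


Examine each term for its total degree (sum of exponents).
  Term '11x^7y^6' has total degree 7+6 = 13.
  Term '2x^3y^3' has total degree 3+3 = 6.
  Term '9x^6y^3' has total degree 6+3 = 9.
  Term '13x^5y^2' has total degree 5+2 = 7.
The maximum total degree among all terms is 13.

13


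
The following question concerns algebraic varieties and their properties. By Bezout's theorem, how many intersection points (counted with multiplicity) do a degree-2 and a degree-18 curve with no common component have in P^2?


Bezout's theorem states the intersection count equals the product of degrees.
Intersection count = 2 * 18 = 36

36


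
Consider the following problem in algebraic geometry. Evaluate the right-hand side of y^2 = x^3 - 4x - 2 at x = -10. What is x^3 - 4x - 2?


Compute x^3 - 4x - 2 at x = -10:
x^3 = (-10)^3 = -1000
(-4)*x = (-4)*(-10) = 40
Sum: -1000 + 40 - 2 = -962

-962


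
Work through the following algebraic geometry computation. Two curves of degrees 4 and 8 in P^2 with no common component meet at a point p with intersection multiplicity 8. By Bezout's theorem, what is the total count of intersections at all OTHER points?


By Bezout's theorem, the total intersection number is d1 * d2.
Total = 4 * 8 = 32
Intersection multiplicity at p = 8
Remaining intersections = 32 - 8 = 24

24


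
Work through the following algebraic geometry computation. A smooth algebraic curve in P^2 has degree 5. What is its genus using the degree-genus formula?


Using the genus formula for smooth plane curves:
g = (d-1)(d-2)/2
g = (5-1)(5-2)/2
g = 4*3/2
g = 12/2 = 6

6


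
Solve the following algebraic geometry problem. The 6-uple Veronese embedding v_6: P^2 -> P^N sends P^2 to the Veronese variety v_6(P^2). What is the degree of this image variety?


The Veronese variety v_6(P^2) has degree d^r.
d^r = 6^2 = 36

36


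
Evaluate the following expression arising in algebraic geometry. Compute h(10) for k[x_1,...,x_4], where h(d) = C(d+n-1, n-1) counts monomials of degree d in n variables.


The Hilbert function for the polynomial ring in 4 variables is:
h(d) = C(d+n-1, n-1)
h(10) = C(10+4-1, 4-1) = C(13, 3)
= 13! / (3! * 10!)
= 286

286


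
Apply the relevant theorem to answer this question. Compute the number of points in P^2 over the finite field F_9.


P^2(F_9) has (q^(n+1) - 1)/(q - 1) points.
= 9^2 + 9^1 + 9^0
= 81 + 9 + 1
= 91

91


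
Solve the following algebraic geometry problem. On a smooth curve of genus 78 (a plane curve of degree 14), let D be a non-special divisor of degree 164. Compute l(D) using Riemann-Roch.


First, compute the genus of a smooth plane curve of degree 14:
g = (d-1)(d-2)/2 = (14-1)(14-2)/2 = 78
For a non-special divisor D (i.e., h^1(D) = 0), Riemann-Roch gives:
l(D) = deg(D) - g + 1
Since deg(D) = 164 >= 2g - 1 = 155, D is non-special.
l(D) = 164 - 78 + 1 = 87

87


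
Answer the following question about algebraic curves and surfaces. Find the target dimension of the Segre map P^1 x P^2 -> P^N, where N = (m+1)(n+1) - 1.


The Segre embedding maps P^m x P^n into P^N via
all products of coordinates from each factor.
N = (m+1)(n+1) - 1
N = (1+1)(2+1) - 1
N = 2*3 - 1
N = 6 - 1 = 5

5


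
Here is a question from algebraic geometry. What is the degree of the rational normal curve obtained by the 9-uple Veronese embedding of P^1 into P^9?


The rational normal curve in P^9 is the image of P^1 under the 9-uple Veronese.
A general hyperplane in P^9 pulls back to a degree-9 form on P^1, which has 9 zeros,
so the curve meets a general hyperplane in 9 points. Degree = 9.

9


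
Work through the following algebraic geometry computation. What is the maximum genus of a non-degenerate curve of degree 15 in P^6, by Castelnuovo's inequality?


Castelnuovo's bound: write d - 1 = m(r-1) + epsilon with 0 <= epsilon < r-1.
d - 1 = 15 - 1 = 14
r - 1 = 6 - 1 = 5
14 = 2*5 + 4, so m = 2, epsilon = 4
pi(d, r) = m(m-1)(r-1)/2 + m*epsilon
= 2*1*5/2 + 2*4
= 10/2 + 8
= 5 + 8 = 13

13


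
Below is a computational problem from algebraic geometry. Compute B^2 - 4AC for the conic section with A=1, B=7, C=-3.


The discriminant of a conic Ax^2 + Bxy + Cy^2 + ... = 0 is B^2 - 4AC.
B^2 = 7^2 = 49
4AC = 4*1*(-3) = -12
Discriminant = 49 + 12 = 61

61


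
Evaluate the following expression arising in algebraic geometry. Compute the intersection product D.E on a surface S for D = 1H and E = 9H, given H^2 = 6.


Using bilinearity of the intersection pairing on a surface S:
(aH).(bH) = ab * (H.H)
We have H^2 = 6.
D.E = (1H).(9H) = 1*9*6
= 9*6
= 54

54


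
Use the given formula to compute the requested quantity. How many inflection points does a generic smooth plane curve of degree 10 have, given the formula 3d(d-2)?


For a general smooth plane curve C of degree d, the inflection points are
the intersection of C with its Hessian curve, which has degree 3(d-2).
By Bezout, the total intersection number is d * 3(d-2) = 10 * 24 = 240.
For a general curve every flex is ordinary, so each contributes
multiplicity 1 to C·Hess(C), and the number of distinct inflection
points is 3d(d-2).
Inflection points = 3*10*(10-2) = 3*10*8 = 240

240


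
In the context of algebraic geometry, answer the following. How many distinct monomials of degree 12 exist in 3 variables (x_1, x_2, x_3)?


The number of degree-12 monomials in 3 variables is C(d+n-1, n-1).
= C(12+3-1, 3-1) = C(14, 2)
= 91

91


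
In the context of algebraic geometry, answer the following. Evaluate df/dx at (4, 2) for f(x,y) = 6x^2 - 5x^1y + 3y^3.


df/dx = 2*6*x^1 + 1*(-5)*x^0*y
At (4,2): 2*6*4^1 + 1*(-5)*4^0*2
= 48 - 10
= 38

38


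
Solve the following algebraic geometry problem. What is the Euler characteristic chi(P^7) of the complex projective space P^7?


The complex projective space P^7 has one cell in each even real dimension 0, 2, ..., 14.
The cohomology groups are H^{2k}(P^7) = Z for k = 0,...,7, and 0 otherwise.
Euler characteristic = sum of Betti numbers = 1 per even-dimensional cohomology group.
chi(P^7) = 7 + 1 = 8

8


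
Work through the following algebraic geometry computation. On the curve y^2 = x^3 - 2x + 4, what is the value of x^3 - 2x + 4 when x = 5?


Compute x^3 - 2x + 4 at x = 5:
x^3 = 5^3 = 125
(-2)*x = (-2)*5 = -10
Sum: 125 - 10 + 4 = 119

119


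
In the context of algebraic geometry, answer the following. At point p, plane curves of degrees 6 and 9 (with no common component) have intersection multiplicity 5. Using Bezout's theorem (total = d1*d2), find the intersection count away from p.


By Bezout's theorem, the total intersection number is d1 * d2.
Total = 6 * 9 = 54
Intersection multiplicity at p = 5
Remaining intersections = 54 - 5 = 49

49


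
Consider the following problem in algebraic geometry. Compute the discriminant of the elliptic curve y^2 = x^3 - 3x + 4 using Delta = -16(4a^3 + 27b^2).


Compute each component:
4a^3 = 4*(-3)^3 = 4*(-27) = -108
27b^2 = 27*4^2 = 27*16 = 432
4a^3 + 27b^2 = -108 + 432 = 324
Delta = -16*324 = -5184

-5184


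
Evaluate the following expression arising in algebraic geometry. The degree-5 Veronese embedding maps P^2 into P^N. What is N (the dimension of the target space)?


The Veronese embedding v_d: P^n -> P^N maps each point to all
degree-d monomials in n+1 homogeneous coordinates.
N = C(n+d, d) - 1
N = C(2+5, 5) - 1
N = C(7, 5) - 1
C(7, 5) = 21
N = 21 - 1 = 20

20


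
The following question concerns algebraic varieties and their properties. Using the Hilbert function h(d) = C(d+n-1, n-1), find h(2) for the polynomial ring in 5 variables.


The Hilbert function for the polynomial ring in 5 variables is:
h(d) = C(d+n-1, n-1)
h(2) = C(2+5-1, 5-1) = C(6, 4)
= 6! / (4! * 2!)
= 15

15


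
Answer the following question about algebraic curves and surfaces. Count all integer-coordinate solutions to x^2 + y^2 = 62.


Systematically check integer values of x where x^2 <= 62.
For each valid x, check if 62 - x^2 is a perfect square.
Total integer solutions found: 0

0


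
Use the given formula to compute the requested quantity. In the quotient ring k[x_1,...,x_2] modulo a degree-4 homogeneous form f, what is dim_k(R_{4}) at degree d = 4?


For R = k[x_1,...,x_n]/(f) with f homogeneous of degree e:
The Hilbert series is (1 - t^e)/(1 - t)^n.
So h(d) = C(d+n-1, n-1) - C(d-e+n-1, n-1) for d >= e.
With n=2, e=4, d=4:
C(4+2-1, 2-1) = C(5, 1) = 5
C(4-4+2-1, 2-1) = C(1, 1) = 1
h(4) = 5 - 1 = 4

4


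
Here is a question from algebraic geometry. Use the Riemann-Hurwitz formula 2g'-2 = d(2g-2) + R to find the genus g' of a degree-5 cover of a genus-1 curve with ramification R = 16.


Riemann-Hurwitz formula: 2g' - 2 = d(2g - 2) + R
Given: d = 5, g = 1, R = 16
2g' - 2 = 5*(2*1 - 2) + 16
2g' - 2 = 5*0 + 16
2g' - 2 = 0 + 16 = 16
2g' = 18
g' = 9

9


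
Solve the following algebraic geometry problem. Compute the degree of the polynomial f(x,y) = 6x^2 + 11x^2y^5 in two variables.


Examine each term for its total degree (sum of exponents).
  Term '6x^2' has total degree 2+0 = 2.
  Term '11x^2y^5' has total degree 2+5 = 7.
The maximum total degree among all terms is 7.

7


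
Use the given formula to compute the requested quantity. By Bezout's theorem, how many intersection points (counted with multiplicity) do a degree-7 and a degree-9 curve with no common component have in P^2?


Bezout's theorem states the intersection count equals the product of degrees.
Intersection count = 7 * 9 = 63

63


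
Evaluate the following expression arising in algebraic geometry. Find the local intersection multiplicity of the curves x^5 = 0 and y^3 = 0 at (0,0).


The intersection multiplicity of V(x^a) and V(y^b) at the origin is:
I(O; V(x^5), V(y^3)) = dim_k(k[x,y]/(x^5, y^3))
A basis for k[x,y]/(x^5, y^3) is the set of monomials x^i * y^j
where 0 <= i < 5 and 0 <= j < 3.
The number of such monomials is 5 * 3 = 15

15


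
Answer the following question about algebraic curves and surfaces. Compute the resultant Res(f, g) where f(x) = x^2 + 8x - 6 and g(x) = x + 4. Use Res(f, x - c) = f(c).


For Res(f, x - c), we evaluate f at x = c.
f(-4) = (-4)^2 + 8*(-4) - 6
= 16 - 32 - 6
= -16 - 6 = -22
Res(f, g) = -22

-22


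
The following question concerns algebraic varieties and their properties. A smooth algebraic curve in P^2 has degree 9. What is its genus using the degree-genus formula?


Using the genus formula for smooth plane curves:
g = (d-1)(d-2)/2
g = (9-1)(9-2)/2
g = 8*7/2
g = 56/2 = 28

28


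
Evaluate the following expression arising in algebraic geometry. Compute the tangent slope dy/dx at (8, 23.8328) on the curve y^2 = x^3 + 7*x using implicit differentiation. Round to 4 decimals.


Using implicit differentiation of y^2 = x^3 + 7*x:
2y * dy/dx = 3x^2 + 7
dy/dx = (3x^2 + 7)/(2y)
Numerator: 3*8^2 + 7 = 199
Denominator: 2*23.8328 = 47.6656
dy/dx = 199/47.6656 = 4.1749

4.1749


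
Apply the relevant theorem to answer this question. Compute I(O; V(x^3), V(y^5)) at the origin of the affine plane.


The intersection multiplicity of V(x^a) and V(y^b) at the origin is:
I(O; V(x^3), V(y^5)) = dim_k(k[x,y]/(x^3, y^5))
A basis for k[x,y]/(x^3, y^5) is the set of monomials x^i * y^j
where 0 <= i < 3 and 0 <= j < 5.
The number of such monomials is 3 * 5 = 15

15


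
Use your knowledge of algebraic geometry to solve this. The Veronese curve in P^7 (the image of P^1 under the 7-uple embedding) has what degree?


The rational normal curve in P^7 is the image of P^1 under the 7-uple Veronese.
A general hyperplane in P^7 pulls back to a degree-7 form on P^1, which has 7 zeros,
so the curve meets a general hyperplane in 7 points. Degree = 7.

7


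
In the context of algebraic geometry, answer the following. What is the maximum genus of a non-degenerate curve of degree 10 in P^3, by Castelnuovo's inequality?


Castelnuovo's bound: write d - 1 = m(r-1) + epsilon with 0 <= epsilon < r-1.
d - 1 = 10 - 1 = 9
r - 1 = 3 - 1 = 2
9 = 4*2 + 1, so m = 4, epsilon = 1
pi(d, r) = m(m-1)(r-1)/2 + m*epsilon
= 4*3*2/2 + 4*1
= 24/2 + 4
= 12 + 4 = 16

16


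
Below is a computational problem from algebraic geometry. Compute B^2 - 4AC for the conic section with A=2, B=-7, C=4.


The discriminant of a conic Ax^2 + Bxy + Cy^2 + ... = 0 is B^2 - 4AC.
B^2 = (-7)^2 = 49
4AC = 4*2*4 = 32
Discriminant = 49 - 32 = 17

17


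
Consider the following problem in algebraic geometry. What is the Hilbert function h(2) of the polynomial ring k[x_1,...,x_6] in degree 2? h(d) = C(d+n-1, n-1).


The Hilbert function for the polynomial ring in 6 variables is:
h(d) = C(d+n-1, n-1)
h(2) = C(2+6-1, 6-1) = C(7, 5)
= 7! / (5! * 2!)
= 21

21


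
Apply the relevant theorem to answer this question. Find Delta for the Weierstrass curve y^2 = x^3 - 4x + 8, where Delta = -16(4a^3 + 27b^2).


Compute each component:
4a^3 = 4*(-4)^3 = 4*(-64) = -256
27b^2 = 27*8^2 = 27*64 = 1728
4a^3 + 27b^2 = -256 + 1728 = 1472
Delta = -16*1472 = -23552

-23552


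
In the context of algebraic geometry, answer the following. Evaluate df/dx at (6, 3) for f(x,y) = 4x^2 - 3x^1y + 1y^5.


df/dx = 2*4*x^1 + 1*(-3)*x^0*y
At (6,3): 2*4*6^1 + 1*(-3)*6^0*3
= 48 - 9
= 39

39


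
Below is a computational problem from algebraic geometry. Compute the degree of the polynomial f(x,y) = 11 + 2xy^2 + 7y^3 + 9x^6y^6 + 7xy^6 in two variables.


Examine each term for its total degree (sum of exponents).
  Term '11' has total degree 0+0 = 0.
  Term '2xy^2' has total degree 1+2 = 3.
  Term '7y^3' has total degree 0+3 = 3.
  Term '9x^6y^6' has total degree 6+6 = 12.
  Term '7xy^6' has total degree 1+6 = 7.
The maximum total degree among all terms is 12.

12


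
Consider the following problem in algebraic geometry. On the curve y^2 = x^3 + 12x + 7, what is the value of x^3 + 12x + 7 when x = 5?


Compute x^3 + 12x + 7 at x = 5:
x^3 = 5^3 = 125
12*x = 12*5 = 60
Sum: 125 + 60 + 7 = 192

192


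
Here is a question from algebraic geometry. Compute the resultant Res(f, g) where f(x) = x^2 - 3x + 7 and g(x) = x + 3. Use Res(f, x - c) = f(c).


For Res(f, x - c), we evaluate f at x = c.
f(-3) = (-3)^2 - 3*(-3) + 7
= 9 + 9 + 7
= 18 + 7 = 25
Res(f, g) = 25

25


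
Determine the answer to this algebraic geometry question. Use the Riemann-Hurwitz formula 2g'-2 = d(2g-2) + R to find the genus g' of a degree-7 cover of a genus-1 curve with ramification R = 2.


Riemann-Hurwitz formula: 2g' - 2 = d(2g - 2) + R
Given: d = 7, g = 1, R = 2
2g' - 2 = 7*(2*1 - 2) + 2
2g' - 2 = 7*0 + 2
2g' - 2 = 0 + 2 = 2
2g' = 4
g' = 2

2


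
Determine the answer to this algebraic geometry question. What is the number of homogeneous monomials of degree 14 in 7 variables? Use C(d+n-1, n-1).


The number of degree-14 monomials in 7 variables is C(d+n-1, n-1).
= C(14+7-1, 7-1) = C(20, 6)
= 38760

38760


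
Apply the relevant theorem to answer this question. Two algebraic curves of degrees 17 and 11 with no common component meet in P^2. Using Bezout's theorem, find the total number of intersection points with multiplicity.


Bezout's theorem states the intersection count equals the product of degrees.
Intersection count = 17 * 11 = 187

187


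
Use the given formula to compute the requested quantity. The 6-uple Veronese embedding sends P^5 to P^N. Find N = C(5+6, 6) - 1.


The Veronese embedding v_d: P^n -> P^N maps each point to all
degree-d monomials in n+1 homogeneous coordinates.
N = C(n+d, d) - 1
N = C(5+6, 6) - 1
N = C(11, 6) - 1
C(11, 6) = 462
N = 462 - 1 = 461

461


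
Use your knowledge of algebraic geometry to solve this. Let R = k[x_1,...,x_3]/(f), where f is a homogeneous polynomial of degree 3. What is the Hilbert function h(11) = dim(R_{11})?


For R = k[x_1,...,x_n]/(f) with f homogeneous of degree e:
The Hilbert series is (1 - t^e)/(1 - t)^n.
So h(d) = C(d+n-1, n-1) - C(d-e+n-1, n-1) for d >= e.
With n=3, e=3, d=11:
C(11+3-1, 3-1) = C(13, 2) = 78
C(11-3+3-1, 3-1) = C(10, 2) = 45
h(11) = 78 - 45 = 33

33


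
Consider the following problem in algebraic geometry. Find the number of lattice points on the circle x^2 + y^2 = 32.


Systematically check integer values of x where x^2 <= 32.
For each valid x, check if 32 - x^2 is a perfect square.
x=4: 32 - 16 = 16, sqrt = 4 (valid)
Total integer solutions found: 4

4


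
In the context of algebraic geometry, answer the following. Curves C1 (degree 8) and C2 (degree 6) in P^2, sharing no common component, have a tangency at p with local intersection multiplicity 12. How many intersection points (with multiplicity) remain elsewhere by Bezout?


By Bezout's theorem, the total intersection number is d1 * d2.
Total = 8 * 6 = 48
Intersection multiplicity at p = 12
Remaining intersections = 48 - 12 = 36

36


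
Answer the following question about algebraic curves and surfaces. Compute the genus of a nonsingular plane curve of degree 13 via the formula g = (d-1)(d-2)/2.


Using the genus formula for smooth plane curves:
g = (d-1)(d-2)/2
g = (13-1)(13-2)/2
g = 12*11/2
g = 132/2 = 66

66


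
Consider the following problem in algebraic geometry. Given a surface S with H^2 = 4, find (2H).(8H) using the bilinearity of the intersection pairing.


Using bilinearity of the intersection pairing on a surface S:
(aH).(bH) = ab * (H.H)
We have H^2 = 4.
D.E = (2H).(8H) = 2*8*4
= 16*4
= 64

64


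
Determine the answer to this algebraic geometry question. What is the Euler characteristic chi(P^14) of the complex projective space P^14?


The complex projective space P^14 has one cell in each even real dimension 0, 2, ..., 28.
The cohomology groups are H^{2k}(P^14) = Z for k = 0,...,14, and 0 otherwise.
Euler characteristic = sum of Betti numbers = 1 per even-dimensional cohomology group.
chi(P^14) = 14 + 1 = 15

15


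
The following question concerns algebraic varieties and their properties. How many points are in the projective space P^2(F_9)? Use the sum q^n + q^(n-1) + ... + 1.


P^2(F_9) has (q^(n+1) - 1)/(q - 1) points.
= 9^2 + 9^1 + 9^0
= 81 + 9 + 1
= 91

91


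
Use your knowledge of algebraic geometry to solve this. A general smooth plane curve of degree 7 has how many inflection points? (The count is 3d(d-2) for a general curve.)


For a general smooth plane curve C of degree d, the inflection points are
the intersection of C with its Hessian curve, which has degree 3(d-2).
By Bezout, the total intersection number is d * 3(d-2) = 7 * 15 = 105.
For a general curve every flex is ordinary, so each contributes
multiplicity 1 to C·Hess(C), and the number of distinct inflection
points is 3d(d-2).
Inflection points = 3*7*(7-2) = 3*7*5 = 105

105


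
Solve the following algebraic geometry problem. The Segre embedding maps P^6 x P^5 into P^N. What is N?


The Segre embedding maps P^m x P^n into P^N via
all products of coordinates from each factor.
N = (m+1)(n+1) - 1
N = (6+1)(5+1) - 1
N = 7*6 - 1
N = 42 - 1 = 41

41


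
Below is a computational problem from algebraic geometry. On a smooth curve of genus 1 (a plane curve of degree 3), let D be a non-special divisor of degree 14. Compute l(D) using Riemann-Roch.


First, compute the genus of a smooth plane curve of degree 3:
g = (d-1)(d-2)/2 = (3-1)(3-2)/2 = 1
For a non-special divisor D (i.e., h^1(D) = 0), Riemann-Roch gives:
l(D) = deg(D) - g + 1
Since deg(D) = 14 >= 2g - 1 = 1, D is non-special.
l(D) = 14 - 1 + 1 = 14

14


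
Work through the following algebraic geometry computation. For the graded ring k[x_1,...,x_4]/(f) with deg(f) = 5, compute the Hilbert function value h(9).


For R = k[x_1,...,x_n]/(f) with f homogeneous of degree e:
The Hilbert series is (1 - t^e)/(1 - t)^n.
So h(d) = C(d+n-1, n-1) - C(d-e+n-1, n-1) for d >= e.
With n=4, e=5, d=9:
C(9+4-1, 4-1) = C(12, 3) = 220
C(9-5+4-1, 4-1) = C(7, 3) = 35
h(9) = 220 - 35 = 185

185


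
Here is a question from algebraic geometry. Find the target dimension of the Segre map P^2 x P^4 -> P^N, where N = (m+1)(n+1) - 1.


The Segre embedding maps P^m x P^n into P^N via
all products of coordinates from each factor.
N = (m+1)(n+1) - 1
N = (2+1)(4+1) - 1
N = 3*5 - 1
N = 15 - 1 = 14

14


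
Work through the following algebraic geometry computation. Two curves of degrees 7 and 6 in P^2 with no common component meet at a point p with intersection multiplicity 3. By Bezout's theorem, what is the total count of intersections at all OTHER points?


By Bezout's theorem, the total intersection number is d1 * d2.
Total = 7 * 6 = 42
Intersection multiplicity at p = 3
Remaining intersections = 42 - 3 = 39

39


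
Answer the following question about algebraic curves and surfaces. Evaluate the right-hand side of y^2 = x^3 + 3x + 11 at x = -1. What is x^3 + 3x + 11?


Compute x^3 + 3x + 11 at x = -1:
x^3 = (-1)^3 = -1
3*x = 3*(-1) = -3
Sum: -1 - 3 + 11 = 7

7


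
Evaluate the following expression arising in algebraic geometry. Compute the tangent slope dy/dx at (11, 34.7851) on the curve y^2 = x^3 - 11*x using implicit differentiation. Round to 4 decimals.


Using implicit differentiation of y^2 = x^3 - 11*x:
2y * dy/dx = 3x^2 - 11
dy/dx = (3x^2 - 11)/(2y)
Numerator: 3*11^2 - 11 = 352
Denominator: 2*34.7851 = 69.5702
dy/dx = 352/69.5702 = 5.0596

5.0596


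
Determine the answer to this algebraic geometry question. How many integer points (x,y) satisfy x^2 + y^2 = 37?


Systematically check integer values of x where x^2 <= 37.
For each valid x, check if 37 - x^2 is a perfect square.
x=1: 37 - 1 = 36, sqrt = 6 (valid)
x=6: 37 - 36 = 1, sqrt = 1 (valid)
Total integer solutions found: 8

8


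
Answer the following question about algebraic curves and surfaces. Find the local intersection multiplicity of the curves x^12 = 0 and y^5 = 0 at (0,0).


The intersection multiplicity of V(x^a) and V(y^b) at the origin is:
I(O; V(x^12), V(y^5)) = dim_k(k[x,y]/(x^12, y^5))
A basis for k[x,y]/(x^12, y^5) is the set of monomials x^i * y^j
where 0 <= i < 12 and 0 <= j < 5.
The number of such monomials is 12 * 5 = 60

60


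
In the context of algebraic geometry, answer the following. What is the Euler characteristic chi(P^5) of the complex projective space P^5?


The complex projective space P^5 has one cell in each even real dimension 0, 2, ..., 10.
The cohomology groups are H^{2k}(P^5) = Z for k = 0,...,5, and 0 otherwise.
Euler characteristic = sum of Betti numbers = 1 per even-dimensional cohomology group.
chi(P^5) = 5 + 1 = 6

6


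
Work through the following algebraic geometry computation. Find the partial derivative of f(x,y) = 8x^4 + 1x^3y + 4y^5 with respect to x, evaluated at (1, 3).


df/dx = 4*8*x^3 + 3*1*x^2*y
At (1,3): 4*8*1^3 + 3*1*1^2*3
= 32 + 9
= 41

41


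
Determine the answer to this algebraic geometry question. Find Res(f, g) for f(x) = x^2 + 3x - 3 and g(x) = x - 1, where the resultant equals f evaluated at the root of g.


For Res(f, x - c), we evaluate f at x = c.
f(1) = 1^2 + 3*1 - 3
= 1 + 3 - 3
= 4 - 3 = 1
Res(f, g) = 1

1


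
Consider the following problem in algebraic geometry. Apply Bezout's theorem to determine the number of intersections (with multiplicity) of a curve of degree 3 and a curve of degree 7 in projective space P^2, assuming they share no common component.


Bezout's theorem states the intersection count equals the product of degrees.
Intersection count = 3 * 7 = 21

21


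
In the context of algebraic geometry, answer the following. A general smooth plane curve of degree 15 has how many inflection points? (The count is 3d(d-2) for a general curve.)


For a general smooth plane curve C of degree d, the inflection points are
the intersection of C with its Hessian curve, which has degree 3(d-2).
By Bezout, the total intersection number is d * 3(d-2) = 15 * 39 = 585.
For a general curve every flex is ordinary, so each contributes
multiplicity 1 to C·Hess(C), and the number of distinct inflection
points is 3d(d-2).
Inflection points = 3*15*(15-2) = 3*15*13 = 585

585


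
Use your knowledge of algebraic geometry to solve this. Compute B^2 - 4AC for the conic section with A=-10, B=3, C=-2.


The discriminant of a conic Ax^2 + Bxy + Cy^2 + ... = 0 is B^2 - 4AC.
B^2 = 3^2 = 9
4AC = 4*(-10)*(-2) = 80
Discriminant = 9 - 80 = -71

-71


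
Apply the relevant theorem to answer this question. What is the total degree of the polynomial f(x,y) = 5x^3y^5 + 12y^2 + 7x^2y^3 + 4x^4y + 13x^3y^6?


Examine each term for its total degree (sum of exponents).
  Term '5x^3y^5' has total degree 3+5 = 8.
  Term '12y^2' has total degree 0+2 = 2.
  Term '7x^2y^3' has total degree 2+3 = 5.
  Term '4x^4y' has total degree 4+1 = 5.
  Term '13x^3y^6' has total degree 3+6 = 9.
The maximum total degree among all terms is 9.

9
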